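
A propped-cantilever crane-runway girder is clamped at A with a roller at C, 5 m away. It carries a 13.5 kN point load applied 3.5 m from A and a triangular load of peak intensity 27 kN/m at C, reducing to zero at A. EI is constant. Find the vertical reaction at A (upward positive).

R_A = 36.27 kN

Release the roller at C. Primary structure: cantilever fixed at A.
Deflection at C on the released cantilever, summing each load's contribution:
  point load 13.5 at a = 3.5: Pa²(3L − a)/(6EI) = 317/EI
  triangular load, peak 27 at the free end: 11w₀L⁴/(120EI) = 1547/EI
  δ_0 = 1864/EI
Tip deflection under a unit load at C: L³/(3EI) = 41.67/EI.
The prop prevents deflection at C: R_C = δ_0/δ_{CC} = 1864/41.67 = 44.73 kN.
Vertical equilibrium: R_A = ΣP − R_C = 81 − 44.73 = 36.27 kN.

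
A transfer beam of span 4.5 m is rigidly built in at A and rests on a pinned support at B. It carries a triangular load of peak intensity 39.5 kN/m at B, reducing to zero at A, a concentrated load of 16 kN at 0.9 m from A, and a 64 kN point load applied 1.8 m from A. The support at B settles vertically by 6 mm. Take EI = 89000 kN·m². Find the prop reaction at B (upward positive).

Take the reaction at B as the redundant and release it; the primary structure is a cantilever fixed at A.
Deflection at B on the released cantilever, summing each load's contribution:
  triangular load, peak 39.5 at the free end: 11w₀L⁴/(120EI) = 1485/EI
  point load 16 at a = 0.9: Pa²(3L − a)/(6EI) = 27.22/EI
  point load 64 at a = 1.8: Pa²(3L − a)/(6EI) = 404.4/EI
  δ_0 = 1916/EI
Flexibility coefficient — unit upward force at B: δ_{BB} = L³/(3EI) = 30.38/EI.
With EI = 89000 kN·m²: δ_0 = 0.021532 m and δ_{BB} = 0.000341 m/kN.
Compatibility — the beam at B must follow the support down by 0.006 m: δ_0 − R_B·δ_{BB} = 0.006, so R_B = (0.021532 − 0.006)/0.000341 = 45.51 kN.

R_B = 45.51 kN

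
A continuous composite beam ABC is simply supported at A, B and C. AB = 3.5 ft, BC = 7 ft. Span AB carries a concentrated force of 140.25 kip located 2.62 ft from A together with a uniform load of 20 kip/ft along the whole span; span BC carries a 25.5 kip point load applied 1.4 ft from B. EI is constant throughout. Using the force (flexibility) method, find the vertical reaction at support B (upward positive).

R_B = 183.6 kip

Release continuity at B by inserting a hinge; the redundant is the internal moment M_B. The primary structure is two simply-supported spans AB and BC.
Rotations at B on the released spans (each span's end-slope, ×1/EI):
  span AB: point load 140.25 at a = 2.62: Pab(L + a)/(6LEI) = 94.24/EI
  span AB: UDL 20: wL³/(24EI) = 35.73/EI
  span BC: point load 25.5 at a = 1.4: Pab(L + b)/(6LEI) = 59.98/EI
  relative rotation θ_0 = (130 + 59.98)/EI = 189.9/EI
A unit hogging moment at B produces rotation L₁/(3EI) + L₂/(3EI) = 3.5/EI.
Slope continuity at B: θ_0 = M_B·3.5/EI, so M_B = 189.9/3.5 = 54.27 kip·ft (hogging).
Span AB, ΣM about A with M_B applied at B: R_B^{AB}·3.5 = 490 + 54.27, so R_B^{AB} = 155.5 kip and R_A = 210.2 − 155.5 = 54.76 kip.
Span BC, ΣM about C: R_B^{BC}·7 = 142.8 + 54.27, so R_B^{BC} = 28.15 kip and R_C = 25.5 − 28.15 = -2.653 kip.
R_B = 155.5 + 28.15 = 183.6 kip.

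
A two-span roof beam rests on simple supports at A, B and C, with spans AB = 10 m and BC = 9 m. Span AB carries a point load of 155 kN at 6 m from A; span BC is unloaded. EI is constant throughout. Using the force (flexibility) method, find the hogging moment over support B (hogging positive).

Release continuity at B by inserting a hinge; the redundant is the internal moment M_B. The primary structure is two simply-supported spans AB and BC.
End slopes at the hinge B, treating each span as simply supported:
  span AB: point load 155 at a = 6: Pab(L + a)/(6LEI) = 992/EI
  relative rotation θ_0 = (992 + 0)/EI = 992/EI
A unit hogging moment at B produces rotation L₁/(3EI) + L₂/(3EI) = 6.333/EI.
Slope continuity at B: θ_0 = M_B·6.333/EI, so M_B = 992/6.333 = 156.6 kN·m (hogging).

M_B = 156.6 kN·m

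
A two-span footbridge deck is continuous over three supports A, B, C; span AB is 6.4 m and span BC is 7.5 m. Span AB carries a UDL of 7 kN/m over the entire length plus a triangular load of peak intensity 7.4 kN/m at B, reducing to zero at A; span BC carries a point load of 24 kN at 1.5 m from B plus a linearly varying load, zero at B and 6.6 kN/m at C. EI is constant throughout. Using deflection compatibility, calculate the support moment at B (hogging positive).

Take M_B as the redundant. Released structure: two simple spans AB and BC with a hinge at B.
Rotations at B on the released spans (each span's end-slope, ×1/EI):
  span AB: UDL 7: wL³/(24EI) = 76.46/EI
  span AB: triangular load, peak 7.4: w₀L³/(45EI) = 43.11/EI
  span BC: point load 24 at a = 1.5: Pab(L + b)/(6LEI) = 64.8/EI
  span BC: triangular load, peak 6.6: 7w₀L³/(360EI) = 54.14/EI
  relative rotation θ_0 = (119.6 + 118.9)/EI = 238.5/EI
A unit hogging moment at B produces rotation L₁/(3EI) + L₂/(3EI) = 4.633/EI.
Slope continuity at B: θ_0 = M_B·4.633/EI, so M_B = 238.5/4.633 = 51.48 kN·m (hogging).

M_B = 51.48 kN·m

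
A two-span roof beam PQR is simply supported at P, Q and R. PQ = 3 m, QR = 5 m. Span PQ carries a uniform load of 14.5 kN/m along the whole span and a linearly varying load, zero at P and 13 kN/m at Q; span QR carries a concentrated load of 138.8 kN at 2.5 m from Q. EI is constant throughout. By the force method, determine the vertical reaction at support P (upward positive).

R_P = -1.873 kN

Release continuity at Q by inserting a hinge; the redundant is the internal moment M_Q. The primary structure is two simply-supported spans PQ and QR.
Discontinuity in slope at Q on the released structure — sum the simple-span end rotations:
  span PQ: UDL 14.5: wL³/(24EI) = 16.31/EI
  span PQ: triangular load, peak 13: w₀L³/(45EI) = 7.8/EI
  span QR: point load 138.8 at a = 2.5: Pab(L + b)/(6LEI) = 216.9/EI
  relative rotation θ_0 = (24.11 + 216.9)/EI = 241/EI
A unit hogging moment at Q produces rotation L₁/(3EI) + L₂/(3EI) = 2.667/EI.
Slope continuity at Q: θ_0 = M_Q·2.667/EI, so M_Q = 241/2.667 = 90.37 kN·m (hogging).
Span PQ, ΣM about P with M_Q applied at Q: R_Q^{PQ}·3 = 104.2 + 90.37, so R_Q^{PQ} = 64.87 kN and R_P = 63 − 64.87 = -1.873 kN.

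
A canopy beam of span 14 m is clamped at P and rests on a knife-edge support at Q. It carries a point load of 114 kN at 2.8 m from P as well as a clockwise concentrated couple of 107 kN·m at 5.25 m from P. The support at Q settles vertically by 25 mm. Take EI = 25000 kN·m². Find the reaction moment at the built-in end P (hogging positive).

Release the roller at Q. Primary structure: cantilever fixed at P.
Primary-structure tip deflection at Q by superposition:
  point load 114 at a = 2.8: Pa²(3L − a)/(6EI) = 5839/EI
  clockwise couple 107 at a = 5.25: M₀a(2L − a)/(2EI) = 6390/EI
  δ_0 = 12229/EI
Flexibility coefficient — unit upward force at Q: δ_{QQ} = L³/(3EI) = 914.7/EI.
With EI = 25000 kN·m²: δ_0 = 0.48917 m and δ_{QQ} = 0.036587 m/kN.
Compatibility — the beam at Q must follow the support down by 0.025 m: δ_0 − R_Q·δ_{QQ} = 0.025, so R_Q = (0.48917 − 0.025)/0.036587 = 12.69 kN.
Moment equilibrium about P: M_P = Σ(load moments about P) − R_Q·L = 426.2 − 12.69×14 = 248.6 kN·m.

M_P = 248.6 kN·m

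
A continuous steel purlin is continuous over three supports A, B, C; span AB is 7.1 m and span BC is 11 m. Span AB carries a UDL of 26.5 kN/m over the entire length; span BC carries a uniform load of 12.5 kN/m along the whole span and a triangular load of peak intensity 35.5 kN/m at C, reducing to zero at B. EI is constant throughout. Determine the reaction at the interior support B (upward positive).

R_B = 305 kN

Release continuity at B by inserting a hinge; the redundant is the internal moment M_B. The primary structure is two simply-supported spans AB and BC.
Rotations at B on the released spans (each span's end-slope, ×1/EI):
  span AB: UDL 26.5: wL³/(24EI) = 395.2/EI
  span BC: UDL 12.5: wL³/(24EI) = 693.2/EI
  span BC: triangular load, peak 35.5: 7w₀L³/(360EI) = 918.8/EI
  relative rotation θ_0 = (395.2 + 1612)/EI = 2007/EI
A unit hogging moment at B produces rotation L₁/(3EI) + L₂/(3EI) = 6.033/EI.
Compatibility: M_B·(L₁+L₂)/(3EI) = θ_0, giving M_B = 332.7 kN·m (hogging).
Span AB, ΣM about A with M_B applied at B: R_B^{AB}·7.1 = 667.9 + 332.7, so R_B^{AB} = 140.9 kN and R_A = 188.2 − 140.9 = 47.22 kN.
Span BC, ΣM about C: R_B^{BC}·11 = 1472 + 332.7, so R_B^{BC} = 164.1 kN and R_C = 332.8 − 164.1 = 168.7 kN.
R_B = 140.9 + 164.1 = 305 kN.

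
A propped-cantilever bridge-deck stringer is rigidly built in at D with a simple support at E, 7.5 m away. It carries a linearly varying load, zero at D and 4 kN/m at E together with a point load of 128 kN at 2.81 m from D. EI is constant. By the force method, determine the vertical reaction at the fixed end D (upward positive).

R_D = 111.2 kN

Release the roller at E. Primary structure: cantilever fixed at D.
Primary-structure tip deflection at E by superposition:
  triangular load, peak 4 at the free end: 11w₀L⁴/(120EI) = 1160/EI
  point load 128 at a = 2.81: Pa²(3L − a)/(6EI) = 3317/EI
  δ_0 = 4477/EI
Flexibility coefficient — unit upward force at E: δ_{EE} = L³/(3EI) = 140.6/EI.
Compatibility at E: δ_0 − R_E·δ_{EE} = 0, so R_E = 4477/140.6 = 31.84 kN.
Vertical equilibrium: R_D = ΣP − R_E = 143 − 31.84 = 111.2 kN.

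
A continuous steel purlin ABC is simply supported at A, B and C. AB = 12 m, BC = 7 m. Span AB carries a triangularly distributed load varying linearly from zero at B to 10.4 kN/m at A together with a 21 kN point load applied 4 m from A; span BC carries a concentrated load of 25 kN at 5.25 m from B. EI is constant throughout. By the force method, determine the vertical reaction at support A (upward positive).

R_A = 48.41 kN

Take M_B as the redundant. Released structure: two simple spans AB and BC with a hinge at B.
Rotations at B on the released spans (each span's end-slope, ×1/EI):
  span AB: triangular load, peak 10.4: 7w₀L³/(360EI) = 349.4/EI
  span AB: point load 21 at a = 4: Pab(L + a)/(6LEI) = 149.3/EI
  span BC: point load 25 at a = 5.25: Pab(L + b)/(6LEI) = 47.85/EI
  relative rotation θ_0 = (498.8 + 47.85)/EI = 546.6/EI
A unit hogging moment at B produces rotation L₁/(3EI) + L₂/(3EI) = 6.333/EI.
Slope continuity at B: θ_0 = M_B·6.333/EI, so M_B = 546.6/6.333 = 86.31 kN·m (hogging).
Span AB, ΣM about A with M_B applied at B: R_B^{AB}·12 = 333.6 + 86.31, so R_B^{AB} = 34.99 kN and R_A = 83.4 − 34.99 = 48.41 kN.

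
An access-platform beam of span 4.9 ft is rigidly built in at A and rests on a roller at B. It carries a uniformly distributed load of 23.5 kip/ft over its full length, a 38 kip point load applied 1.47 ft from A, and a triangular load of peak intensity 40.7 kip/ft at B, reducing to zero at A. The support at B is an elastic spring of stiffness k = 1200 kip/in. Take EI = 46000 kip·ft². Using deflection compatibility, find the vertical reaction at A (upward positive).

R_A = 158 kip

Take the reaction at B as the redundant and release it; the primary structure is a cantilever fixed at A.
Downward deflection at the released point B due to the loads:
  UDL 23.5: wL⁴/(8EI) = 1693/EI
  point load 38 at a = 1.47: Pa²(3L − a)/(6EI) = 181.1/EI
  triangular load, peak 40.7 at the free end: 11w₀L⁴/(120EI) = 2151/EI
  δ_0 = 4025/EI
Tip deflection under a unit load at B: L³/(3EI) = 39.22/EI.
With EI = 46000 kip·ft²: δ_0 = 0.087505 ft and δ_{BB} = 0.000853 ft/kip.
Compatibility — the spring shortens by R_B/k under the reaction it provides: δ_0 − R_B·δ_{BB} = R_B/k. With 1/k = 1/(1200×12) ft/kip = 0.000069 ft/kip, R_B = δ_0 / (δ_{BB} + 1/k) = 0.087505 / (0.000853 + 0.000069) = 94.91 kip.
Vertical equilibrium: R_A = ΣP − R_B = 252.9 − 94.91 = 158 kip.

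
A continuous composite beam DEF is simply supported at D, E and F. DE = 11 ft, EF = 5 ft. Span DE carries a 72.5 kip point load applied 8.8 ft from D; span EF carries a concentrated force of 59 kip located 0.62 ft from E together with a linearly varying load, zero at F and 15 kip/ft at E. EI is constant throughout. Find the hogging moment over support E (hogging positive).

M_E = 96.16 kip·ft

Insert a hinge at E; M_E is the redundant, and each span becomes simply supported.
End slopes at the hinge E, treating each span as simply supported:
  span DE: point load 72.5 at a = 8.8: Pab(L + a)/(6LEI) = 421.1/EI
  span EF: point load 59 at a = 0.62: Pab(L + b)/(6LEI) = 50.1/EI
  span EF: triangular load, peak 15: w₀L³/(45EI) = 41.67/EI
  relative rotation θ_0 = (421.1 + 91.76)/EI = 512.8/EI
A unit hogging moment at E produces rotation L₁/(3EI) + L₂/(3EI) = 5.333/EI.
Slope continuity at E: θ_0 = M_E·5.333/EI, so M_E = 512.8/5.333 = 96.16 kip·ft (hogging).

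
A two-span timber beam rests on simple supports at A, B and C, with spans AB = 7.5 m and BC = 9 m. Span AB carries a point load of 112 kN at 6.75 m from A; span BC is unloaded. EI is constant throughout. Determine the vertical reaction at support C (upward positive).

Insert a hinge at B; M_B is the redundant, and each span becomes simply supported.
Discontinuity in slope at B on the released structure — sum the simple-span end rotations:
  span AB: point load 112 at a = 6.75: Pab(L + a)/(6LEI) = 179.6/EI
  relative rotation θ_0 = (179.6 + 0)/EI = 179.6/EI
A unit hogging moment at B produces rotation L₁/(3EI) + L₂/(3EI) = 5.5/EI.
Compatibility: M_B·(L₁+L₂)/(3EI) = θ_0, giving M_B = 32.65 kN·m (hogging).
Span BC, ΣM about C: R_B^{BC}·9 = 0 + 32.65, so R_B^{BC} = 3.627 kN and R_C = 0 − 3.627 = -3.627 kN.

R_C = -3.627 kN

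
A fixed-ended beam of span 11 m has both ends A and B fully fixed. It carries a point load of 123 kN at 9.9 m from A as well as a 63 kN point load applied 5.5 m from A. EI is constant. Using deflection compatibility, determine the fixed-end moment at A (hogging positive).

M_A = 98.8 kN·m

Release both end moments; the primary structure is a simply-supported span AB with redundants M_A and M_B.
End rotations of the released simple span under the applied load (×1/EI):
  at A: point load 123 at a = 9.9: Pab(L + b)/(6LEI) = 245.6/EI
  at B: point load 123 at a = 9.9: Pab(L + a)/(6LEI) = 424.2/EI
  at A: point load 63 at a = 5.5: Pab(L + b)/(6LEI) = 476.4/EI
  at B: point load 63 at a = 5.5: Pab(L + a)/(6LEI) = 476.4/EI
  θ_A0 = 722/EI,  θ_B0 = 900.6/EI
Flexibility coefficients: a unit moment at one end gives L/(3EI) there and L/(6EI) at the far end, so f₁₁ = f₂₂ = 3.667/EI and f₁₂ = f₂₁ = 1.833/EI.
Compatibility — zero rotation at each built-in end:
  3.667 M_A + 1.833 M_B = 722
  1.833 M_A + 3.667 M_B = 900.6
Solving the pair gives M_A = 98.8 kN·m and M_B = 196.2 kN·m (hogging).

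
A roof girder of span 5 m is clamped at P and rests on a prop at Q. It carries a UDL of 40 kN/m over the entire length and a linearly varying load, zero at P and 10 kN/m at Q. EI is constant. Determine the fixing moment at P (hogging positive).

M_P = 139.6 kN·m

Remove the prop at Q; the released (primary) structure is a cantilever built in at P.
Free-end deflection of the primary structure under the applied loading (downward +):
  UDL 40: wL⁴/(8EI) = 3125/EI
  triangular load, peak 10 at the free end: 11w₀L⁴/(120EI) = 572.9/EI
  δ_0 = 3698/EI
Tip deflection under a unit load at Q: L³/(3EI) = 41.67/EI.
The prop prevents deflection at Q: R_Q = δ_0/δ_{QQ} = 3698/41.67 = 88.75 kN.
Moment equilibrium about P: M_P = Σ(load moments about P) − R_Q·L = 583.3 − 88.75×5 = 139.6 kN·m.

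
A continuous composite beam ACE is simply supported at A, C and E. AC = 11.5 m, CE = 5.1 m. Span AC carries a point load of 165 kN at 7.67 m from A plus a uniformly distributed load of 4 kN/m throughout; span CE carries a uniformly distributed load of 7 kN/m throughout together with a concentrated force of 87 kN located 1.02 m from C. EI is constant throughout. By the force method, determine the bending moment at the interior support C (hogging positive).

M_C = 315.8 kN·m

Release continuity at C by inserting a hinge; the redundant is the internal moment M_C. The primary structure is two simply-supported spans AC and CE.
End slopes at the hinge C, treating each span as simply supported:
  span AC: point load 165 at a = 7.67: Pab(L + a)/(6LEI) = 1347/EI
  span AC: UDL 4: wL³/(24EI) = 253.5/EI
  span CE: UDL 7: wL³/(24EI) = 38.69/EI
  span CE: point load 87 at a = 1.02: Pab(L + b)/(6LEI) = 108.6/EI
  relative rotation θ_0 = (1600 + 147.3)/EI = 1747/EI
A unit hogging moment at C produces rotation L₁/(3EI) + L₂/(3EI) = 5.533/EI.
Slope continuity at C: θ_0 = M_C·5.533/EI, so M_C = 1747/5.533 = 315.8 kN·m (hogging).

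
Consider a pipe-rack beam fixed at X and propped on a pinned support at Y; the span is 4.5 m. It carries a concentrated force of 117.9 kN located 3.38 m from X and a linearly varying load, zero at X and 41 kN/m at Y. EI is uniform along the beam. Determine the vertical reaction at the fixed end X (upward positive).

R_X = 84.62 kN

Release the roller at Y. Primary structure: cantilever fixed at X.
Primary-structure tip deflection at Y by superposition:
  point load 117.9 at a = 3.38: Pa²(3L − a)/(6EI) = 2272/EI
  triangular load, peak 41 at the free end: 11w₀L⁴/(120EI) = 1541/EI
  δ_0 = 3813/EI
Tip deflection under a unit load at Y: L³/(3EI) = 30.38/EI.
The prop prevents deflection at Y: R_Y = δ_0/δ_{YY} = 3813/30.38 = 125.5 kN.
Vertical equilibrium: R_X = ΣP − R_Y = 210.2 − 125.5 = 84.62 kN.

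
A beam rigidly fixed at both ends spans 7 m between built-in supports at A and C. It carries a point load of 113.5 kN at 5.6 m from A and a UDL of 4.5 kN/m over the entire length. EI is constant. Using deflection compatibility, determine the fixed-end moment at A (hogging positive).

Release both end moments; the primary structure is a simply-supported span AC with redundants M_A and M_C.
Simple-span end rotations at A and C under the given loads:
  at A: point load 113.5 at a = 5.6: Pab(L + b)/(6LEI) = 178/EI
  at C: point load 113.5 at a = 5.6: Pab(L + a)/(6LEI) = 267/EI
  at A: UDL 4.5: wL³/(24EI) = 64.31/EI
  at C: UDL 4.5: wL³/(24EI) = 64.31/EI
  θ_A0 = 242.3/EI,  θ_C0 = 331.3/EI
Flexibility coefficients: a unit moment at one end gives L/(3EI) there and L/(6EI) at the far end, so f₁₁ = f₂₂ = 2.333/EI and f₁₂ = f₂₁ = 1.167/EI.
Compatibility — zero rotation at each built-in end:
  2.333 M_A + 1.167 M_C = 242.3
  1.167 M_A + 2.333 M_C = 331.3
Solving the pair gives M_A = 43.8 kN·m and M_C = 120.1 kN·m (hogging).

M_A = 43.8 kN·m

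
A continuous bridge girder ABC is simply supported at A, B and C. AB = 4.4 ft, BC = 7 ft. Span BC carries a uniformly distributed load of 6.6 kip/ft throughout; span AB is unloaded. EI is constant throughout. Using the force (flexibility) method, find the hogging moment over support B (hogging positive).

Take M_B as the redundant. Released structure: two simple spans AB and BC with a hinge at B.
Discontinuity in slope at B on the released structure — sum the simple-span end rotations:
  span BC: UDL 6.6: wL³/(24EI) = 94.33/EI
  relative rotation θ_0 = (0 + 94.33)/EI = 94.33/EI
A unit hogging moment at B produces rotation L₁/(3EI) + L₂/(3EI) = 3.8/EI.
Slope continuity at B: θ_0 = M_B·3.8/EI, so M_B = 94.33/3.8 = 24.82 kip·ft (hogging).

M_B = 24.82 kip·ft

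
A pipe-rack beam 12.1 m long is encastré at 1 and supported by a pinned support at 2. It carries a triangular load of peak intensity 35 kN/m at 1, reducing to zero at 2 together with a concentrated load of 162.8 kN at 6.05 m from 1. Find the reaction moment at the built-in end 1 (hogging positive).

Remove the prop at 2; the released (primary) structure is a cantilever built in at 1.
Free-end deflection of the primary structure under the applied loading (downward +):
  triangular load, peak 35 at the fixed end: w₀L⁴/(30EI) = 25009/EI
  point load 162.8 at a = 6.05: Pa²(3L − a)/(6EI) = 30043/EI
  δ_0 = 55051/EI
Flexibility coefficient — unit upward force at 2: δ_{22} = L³/(3EI) = 590.5/EI.
The prop prevents deflection at 2: R_2 = δ_0/δ_{22} = 55051/590.5 = 93.22 kN.
Moment equilibrium about 1: M_1 = Σ(load moments about 1) − R_2·L = 1839 − 93.22×12.1 = 711 kN·m.

M_1 = 711 kN·m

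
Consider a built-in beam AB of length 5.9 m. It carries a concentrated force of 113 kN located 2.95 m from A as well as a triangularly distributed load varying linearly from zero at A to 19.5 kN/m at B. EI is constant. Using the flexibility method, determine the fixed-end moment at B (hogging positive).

M_B = 117.3 kN·m

Take the two fixed-end moments M_A, M_B as redundants; the released structure is the simple span AB.
Simple-span end rotations at A and B under the given loads:
  at A: point load 113 at a = 2.95: Pab(L + b)/(6LEI) = 245.8/EI
  at B: point load 113 at a = 2.95: Pab(L + a)/(6LEI) = 245.8/EI
  at A: triangular load, peak 19.5: 7w₀L³/(360EI) = 77.87/EI
  at B: triangular load, peak 19.5: w₀L³/(45EI) = 89/EI
  θ_A0 = 323.7/EI,  θ_B0 = 334.8/EI
Flexibility coefficients: a unit moment at one end gives L/(3EI) there and L/(6EI) at the far end, so f₁₁ = f₂₂ = 1.967/EI and f₁₂ = f₂₁ = 0.9833/EI.
Compatibility — zero rotation at each built-in end:
  1.967 M_A + 0.9833 M_B = 323.7
  0.9833 M_A + 1.967 M_B = 334.8
Solving the pair gives M_A = 106 kN·m and M_B = 117.3 kN·m (hogging).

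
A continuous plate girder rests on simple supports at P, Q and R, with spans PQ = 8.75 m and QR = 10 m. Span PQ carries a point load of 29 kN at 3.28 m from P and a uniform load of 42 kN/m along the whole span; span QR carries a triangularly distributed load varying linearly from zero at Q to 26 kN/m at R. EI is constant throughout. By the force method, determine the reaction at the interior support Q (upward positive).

Insert a hinge at Q; M_Q is the redundant, and each span becomes simply supported.
Discontinuity in slope at Q on the released structure — sum the simple-span end rotations:
  span PQ: point load 29 at a = 3.28: Pab(L + a)/(6LEI) = 119.2/EI
  span PQ: UDL 42: wL³/(24EI) = 1172/EI
  span QR: triangular load, peak 26: 7w₀L³/(360EI) = 505.6/EI
  relative rotation θ_0 = (1292 + 505.6)/EI = 1797/EI
A unit hogging moment at Q produces rotation L₁/(3EI) + L₂/(3EI) = 6.25/EI.
Slope continuity at Q: θ_0 = M_Q·6.25/EI, so M_Q = 1797/6.25 = 287.5 kN·m (hogging).
Span PQ, ΣM about P with M_Q applied at Q: R_Q^{PQ}·8.75 = 1703 + 287.5, so R_Q^{PQ} = 227.5 kN and R_P = 396.5 − 227.5 = 169 kN.
Span QR, ΣM about R: R_Q^{QR}·10 = 433.3 + 287.5, so R_Q^{QR} = 72.09 kN and R_R = 130 − 72.09 = 57.91 kN.
R_Q = 227.5 + 72.09 = 299.6 kN.

R_Q = 299.6 kN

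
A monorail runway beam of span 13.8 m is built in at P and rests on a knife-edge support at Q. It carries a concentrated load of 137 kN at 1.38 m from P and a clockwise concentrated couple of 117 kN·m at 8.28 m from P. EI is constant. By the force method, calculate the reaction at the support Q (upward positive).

Take the reaction at Q as the redundant and release it; the primary structure is a cantilever fixed at P.
Free-end deflection of the primary structure under the applied loading (downward +):
  point load 137 at a = 1.38: Pa²(3L − a)/(6EI) = 1740/EI
  clockwise couple 117 at a = 8.28: M₀a(2L − a)/(2EI) = 9358/EI
  δ_0 = 11098/EI
Tip deflection under a unit load at Q: L³/(3EI) = 876/EI.
The prop prevents deflection at Q: R_Q = δ_0/δ_{QQ} = 11098/876 = 12.67 kN.

R_Q = 12.67 kN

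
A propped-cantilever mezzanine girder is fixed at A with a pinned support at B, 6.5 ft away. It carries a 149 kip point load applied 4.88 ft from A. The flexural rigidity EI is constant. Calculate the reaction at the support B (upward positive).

Remove the prop at B; the released (primary) structure is a cantilever built in at A.
Downward deflection at the released point B due to the loads:
  point load 149 at a = 4.88: Pa²(3L − a)/(6EI) = 8646/EI
Tip deflection under a unit load at B: L³/(3EI) = 91.54/EI.
The prop prevents deflection at B: R_B = δ_0/δ_{BB} = 8646/91.54 = 94.45 kip.

R_B = 94.45 kip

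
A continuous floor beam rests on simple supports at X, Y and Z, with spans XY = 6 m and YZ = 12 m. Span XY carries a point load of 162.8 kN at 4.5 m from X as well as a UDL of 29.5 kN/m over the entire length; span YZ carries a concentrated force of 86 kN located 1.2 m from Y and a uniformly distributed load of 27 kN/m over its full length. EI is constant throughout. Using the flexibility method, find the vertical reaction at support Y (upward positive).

Insert a hinge at Y; M_Y is the redundant, and each span becomes simply supported.
Discontinuity in slope at Y on the released structure — sum the simple-span end rotations:
  span XY: point load 162.8 at a = 4.5: Pab(L + a)/(6LEI) = 320.5/EI
  span XY: UDL 29.5: wL³/(24EI) = 265.5/EI
  span YZ: point load 86 at a = 1.2: Pab(L + b)/(6LEI) = 352.9/EI
  span YZ: UDL 27: wL³/(24EI) = 1944/EI
  relative rotation θ_0 = (586 + 2297)/EI = 2883/EI
A unit hogging moment at Y produces rotation L₁/(3EI) + L₂/(3EI) = 6/EI.
Slope continuity at Y: θ_0 = M_Y·6/EI, so M_Y = 2883/6 = 480.5 kN·m (hogging).
Span XY, ΣM about X with M_Y applied at Y: R_Y^{XY}·6 = 1264 + 480.5, so R_Y^{XY} = 290.7 kN and R_X = 339.8 − 290.7 = 49.12 kN.
Span YZ, ΣM about Z: R_Y^{YZ}·12 = 2873 + 480.5, so R_Y^{YZ} = 279.4 kN and R_Z = 410 − 279.4 = 130.6 kN.
R_Y = 290.7 + 279.4 = 570.1 kN.

R_Y = 570.1 kN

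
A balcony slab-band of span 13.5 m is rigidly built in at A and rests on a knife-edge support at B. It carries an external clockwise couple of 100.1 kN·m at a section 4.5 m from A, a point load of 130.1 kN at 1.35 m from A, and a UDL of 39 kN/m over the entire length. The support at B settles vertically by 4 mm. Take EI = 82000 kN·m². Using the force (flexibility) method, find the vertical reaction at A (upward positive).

R_A = 451.5 kN

Choose R_B as the redundant. The primary structure is the cantilever fixed at A.
Primary-structure tip deflection at B by superposition:
  clockwise couple 100.1 at a = 4.5: M₀a(2L − a)/(2EI) = 5068/EI
  point load 130.1 at a = 1.35: Pa²(3L − a)/(6EI) = 1547/EI
  UDL 39: wL⁴/(8EI) = 161923/EI
  δ_0 = 168538/EI
Flexibility coefficient — unit upward force at B: δ_{BB} = L³/(3EI) = 820.1/EI.
With EI = 82000 kN·m²: δ_0 = 2.0553 m and δ_{BB} = 0.010002 m/kN.
Compatibility — the beam at B must follow the support down by 0.004 m: δ_0 − R_B·δ_{BB} = 0.004, so R_B = (2.0553 − 0.004)/0.010002 = 205.1 kN.
Vertical equilibrium: R_A = ΣP − R_B = 656.6 − 205.1 = 451.5 kN.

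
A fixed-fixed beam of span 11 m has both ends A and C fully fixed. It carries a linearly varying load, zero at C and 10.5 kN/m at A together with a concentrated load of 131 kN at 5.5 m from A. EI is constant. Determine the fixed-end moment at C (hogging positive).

Release both end moments; the primary structure is a simply-supported span AC with redundants M_A and M_C.
On the primary (simply-supported) span, the end slopes from the loading are:
  at A: triangular load, peak 10.5: w₀L³/(45EI) = 310.6/EI
  at C: triangular load, peak 10.5: 7w₀L³/(360EI) = 271.7/EI
  at A: point load 131 at a = 5.5: Pab(L + b)/(6LEI) = 990.7/EI
  at C: point load 131 at a = 5.5: Pab(L + a)/(6LEI) = 990.7/EI
  θ_A0 = 1301/EI,  θ_C0 = 1262/EI
Flexibility coefficients: a unit moment at one end gives L/(3EI) there and L/(6EI) at the far end, so f₁₁ = f₂₂ = 3.667/EI and f₁₂ = f₂₁ = 1.833/EI.
Compatibility — zero rotation at each built-in end:
  3.667 M_A + 1.833 M_C = 1301
  1.833 M_A + 3.667 M_C = 1262
Solving the pair gives M_A = 243.7 kN·m and M_C = 222.5 kN·m (hogging).

M_C = 222.5 kN·m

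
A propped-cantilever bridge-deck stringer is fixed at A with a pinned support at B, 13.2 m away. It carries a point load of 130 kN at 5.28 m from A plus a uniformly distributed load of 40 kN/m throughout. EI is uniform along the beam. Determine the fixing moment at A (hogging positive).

Take the reaction at B as the redundant and release it; the primary structure is a cantilever fixed at A.
Free-end deflection of the primary structure under the applied loading (downward +):
  point load 130 at a = 5.28: Pa²(3L − a)/(6EI) = 20730/EI
  UDL 40: wL⁴/(8EI) = 151798/EI
  δ_0 = 172528/EI
Tip deflection under a unit load at B: L³/(3EI) = 766.7/EI.
The prop prevents deflection at B: R_B = δ_0/δ_{BB} = 172528/766.7 = 225 kN.
Moment equilibrium about A: M_A = Σ(load moments about A) − R_B·L = 4171 − 225×13.2 = 1201 kN·m.

M_A = 1201 kN·m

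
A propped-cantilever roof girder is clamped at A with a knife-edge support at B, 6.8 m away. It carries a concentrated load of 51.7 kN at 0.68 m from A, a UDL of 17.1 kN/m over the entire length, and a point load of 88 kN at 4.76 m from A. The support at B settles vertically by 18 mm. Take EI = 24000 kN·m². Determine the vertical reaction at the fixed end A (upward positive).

Release the roller at B. Primary structure: cantilever fixed at A.
Free-end deflection of the primary structure under the applied loading (downward +):
  point load 51.7 at a = 0.68: Pa²(3L − a)/(6EI) = 78.57/EI
  UDL 17.1: wL⁴/(8EI) = 4570/EI
  point load 88 at a = 4.76: Pa²(3L − a)/(6EI) = 5197/EI
  δ_0 = 9846/EI
Tip deflection under a unit load at B: L³/(3EI) = 104.8/EI.
With EI = 24000 kN·m²: δ_0 = 0.41026 m and δ_{BB} = 0.004367 m/kN.
Compatibility — the beam at B must follow the support down by 0.018 m: δ_0 − R_B·δ_{BB} = 0.018, so R_B = (0.41026 − 0.018)/0.004367 = 89.82 kN.
Vertical equilibrium: R_A = ΣP − R_B = 256 − 89.82 = 166.2 kN.

R_A = 166.2 kN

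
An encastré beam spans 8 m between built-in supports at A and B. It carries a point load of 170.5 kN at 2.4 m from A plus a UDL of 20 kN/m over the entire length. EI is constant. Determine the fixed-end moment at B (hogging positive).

M_B = 192.6 kN·m

Release both end moments; the primary structure is a simply-supported span AB with redundants M_A and M_B.
End rotations of the released simple span under the applied load (×1/EI):
  at A: point load 170.5 at a = 2.4: Pab(L + b)/(6LEI) = 649.3/EI
  at B: point load 170.5 at a = 2.4: Pab(L + a)/(6LEI) = 496.5/EI
  at A: UDL 20: wL³/(24EI) = 426.7/EI
  at B: UDL 20: wL³/(24EI) = 426.7/EI
  θ_A0 = 1076/EI,  θ_B0 = 923.2/EI
Flexibility coefficients: a unit moment at one end gives L/(3EI) there and L/(6EI) at the far end, so f₁₁ = f₂₂ = 2.667/EI and f₁₂ = f₂₁ = 1.333/EI.
Compatibility — zero rotation at each built-in end:
  2.667 M_A + 1.333 M_B = 1076
  1.333 M_A + 2.667 M_B = 923.2
Solving the pair gives M_A = 307.2 kN·m and M_B = 192.6 kN·m (hogging).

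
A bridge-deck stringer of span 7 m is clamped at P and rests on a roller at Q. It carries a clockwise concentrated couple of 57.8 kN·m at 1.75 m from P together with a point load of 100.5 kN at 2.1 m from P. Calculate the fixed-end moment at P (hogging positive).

Remove the prop at Q; the released (primary) structure is a cantilever built in at P.
Primary-structure tip deflection at Q by superposition:
  clockwise couple 57.8 at a = 1.75: M₀a(2L − a)/(2EI) = 619.5/EI
  point load 100.5 at a = 2.1: Pa²(3L − a)/(6EI) = 1396/EI
  δ_0 = 2016/EI
Flexibility coefficient — unit upward force at Q: δ_{QQ} = L³/(3EI) = 114.3/EI.
The prop prevents deflection at Q: R_Q = δ_0/δ_{QQ} = 2016/114.3 = 17.63 kN.
Moment equilibrium about P: M_P = Σ(load moments about P) − R_Q·L = 268.9 − 17.63×7 = 145.4 kN·m.

M_P = 145.4 kN·m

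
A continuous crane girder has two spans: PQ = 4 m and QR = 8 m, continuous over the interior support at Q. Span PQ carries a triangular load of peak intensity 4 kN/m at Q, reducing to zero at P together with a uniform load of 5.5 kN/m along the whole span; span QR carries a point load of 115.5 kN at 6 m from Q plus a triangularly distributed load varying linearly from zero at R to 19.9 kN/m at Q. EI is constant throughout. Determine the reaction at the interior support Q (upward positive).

R_Q = 148.5 kN

Release continuity at Q by inserting a hinge; the redundant is the internal moment M_Q. The primary structure is two simply-supported spans PQ and QR.
End slopes at the hinge Q, treating each span as simply supported:
  span PQ: triangular load, peak 4: w₀L³/(45EI) = 5.689/EI
  span PQ: UDL 5.5: wL³/(24EI) = 14.67/EI
  span QR: point load 115.5 at a = 6: Pab(L + b)/(6LEI) = 288.8/EI
  span QR: triangular load, peak 19.9: w₀L³/(45EI) = 226.4/EI
  relative rotation θ_0 = (20.36 + 515.2)/EI = 535.5/EI
A unit hogging moment at Q produces rotation L₁/(3EI) + L₂/(3EI) = 4/EI.
Slope continuity at Q: θ_0 = M_Q·4/EI, so M_Q = 535.5/4 = 133.9 kN·m (hogging).
Span PQ, ΣM about P with M_Q applied at Q: R_Q^{PQ}·4 = 65.33 + 133.9, so R_Q^{PQ} = 49.8 kN and R_P = 30 − 49.8 = -19.8 kN.
Span QR, ΣM about R: R_Q^{QR}·8 = 655.5 + 133.9, so R_Q^{QR} = 98.68 kN and R_R = 195.1 − 98.68 = 96.42 kN.
R_Q = 49.8 + 98.68 = 148.5 kN.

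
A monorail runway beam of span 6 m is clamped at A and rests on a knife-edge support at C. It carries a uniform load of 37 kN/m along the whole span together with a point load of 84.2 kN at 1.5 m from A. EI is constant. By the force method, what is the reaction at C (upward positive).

Remove the prop at C; the released (primary) structure is a cantilever built in at A.
Downward deflection at the released point C due to the loads:
  UDL 37: wL⁴/(8EI) = 5994/EI
  point load 84.2 at a = 1.5: Pa²(3L − a)/(6EI) = 521/EI
  δ_0 = 6515/EI
Tip deflection under a unit load at C: L³/(3EI) = 72/EI.
Compatibility at C: δ_0 − R_C·δ_{CC} = 0, so R_C = 6515/72 = 90.49 kN.

R_C = 90.49 kN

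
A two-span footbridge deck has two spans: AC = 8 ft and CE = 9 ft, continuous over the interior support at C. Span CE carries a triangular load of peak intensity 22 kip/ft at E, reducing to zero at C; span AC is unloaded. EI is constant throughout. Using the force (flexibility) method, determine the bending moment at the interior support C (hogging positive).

Insert a hinge at C; M_C is the redundant, and each span becomes simply supported.
Discontinuity in slope at C on the released structure — sum the simple-span end rotations:
  span CE: triangular load, peak 22: 7w₀L³/(360EI) = 311.9/EI
  relative rotation θ_0 = (0 + 311.9)/EI = 311.9/EI
A unit hogging moment at C produces rotation L₁/(3EI) + L₂/(3EI) = 5.667/EI.
Slope continuity at C: θ_0 = M_C·5.667/EI, so M_C = 311.9/5.667 = 55.03 kip·ft (hogging).

M_C = 55.03 kip·ft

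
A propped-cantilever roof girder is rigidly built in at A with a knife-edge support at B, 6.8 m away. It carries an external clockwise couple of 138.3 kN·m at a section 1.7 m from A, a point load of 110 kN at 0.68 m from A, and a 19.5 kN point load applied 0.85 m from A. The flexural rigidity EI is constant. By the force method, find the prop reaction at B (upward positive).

Choose R_B as the redundant. The primary structure is the cantilever fixed at A.
Free-end deflection of the primary structure under the applied loading (downward +):
  clockwise couple 138.3 at a = 1.7: M₀a(2L − a)/(2EI) = 1399/EI
  point load 110 at a = 0.68: Pa²(3L − a)/(6EI) = 167.2/EI
  point load 19.5 at a = 0.85: Pa²(3L − a)/(6EI) = 45.91/EI
  δ_0 = 1612/EI
Flexibility coefficient — unit upward force at B: δ_{BB} = L³/(3EI) = 104.8/EI.
Compatibility at B: δ_0 − R_B·δ_{BB} = 0, so R_B = 1612/104.8 = 15.38 kN.

R_B = 15.38 kN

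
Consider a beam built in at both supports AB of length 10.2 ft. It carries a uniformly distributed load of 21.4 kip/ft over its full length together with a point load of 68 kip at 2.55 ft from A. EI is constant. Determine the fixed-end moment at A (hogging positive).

M_A = 283.1 kip·ft

Release both end moments; the primary structure is a simply-supported span AB with redundants M_A and M_B.
On the primary (simply-supported) span, the end slopes from the loading are:
  at A: UDL 21.4: wL³/(24EI) = 946.2/EI
  at B: UDL 21.4: wL³/(24EI) = 946.2/EI
  at A: point load 68 at a = 2.55: Pab(L + b)/(6LEI) = 386.9/EI
  at B: point load 68 at a = 2.55: Pab(L + a)/(6LEI) = 276.4/EI
  θ_A0 = 1333/EI,  θ_B0 = 1223/EI
Flexibility coefficients: a unit moment at one end gives L/(3EI) there and L/(6EI) at the far end, so f₁₁ = f₂₂ = 3.4/EI and f₁₂ = f₂₁ = 1.7/EI.
Compatibility — zero rotation at each built-in end:
  3.4 M_A + 1.7 M_B = 1333
  1.7 M_A + 3.4 M_B = 1223
Solving the pair gives M_A = 283.1 kip·ft and M_B = 218.1 kip·ft (hogging).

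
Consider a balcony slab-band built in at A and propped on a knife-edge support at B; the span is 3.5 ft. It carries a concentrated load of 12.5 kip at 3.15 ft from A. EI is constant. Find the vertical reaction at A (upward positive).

R_A = 1.869 kip

Choose R_B as the redundant. The primary structure is the cantilever fixed at A.
Downward deflection at the released point B due to the loads:
  point load 12.5 at a = 3.15: Pa²(3L − a)/(6EI) = 151.9/EI
Tip deflection under a unit load at B: L³/(3EI) = 14.29/EI.
Compatibility at B: δ_0 − R_B·δ_{BB} = 0, so R_B = 151.9/14.29 = 10.63 kip.
Vertical equilibrium: R_A = ΣP − R_B = 12.5 − 10.63 = 1.869 kip.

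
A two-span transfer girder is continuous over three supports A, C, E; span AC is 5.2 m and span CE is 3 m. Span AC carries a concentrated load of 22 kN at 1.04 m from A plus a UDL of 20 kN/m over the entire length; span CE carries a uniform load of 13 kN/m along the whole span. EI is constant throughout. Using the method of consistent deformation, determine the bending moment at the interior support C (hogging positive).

M_C = 55.18 kN·m

Release continuity at C by inserting a hinge; the redundant is the internal moment M_C. The primary structure is two simply-supported spans AC and CE.
Rotations at C on the released spans (each span's end-slope, ×1/EI):
  span AC: point load 22 at a = 1.04: Pab(L + a)/(6LEI) = 19.04/EI
  span AC: UDL 20: wL³/(24EI) = 117.2/EI
  span CE: UDL 13: wL³/(24EI) = 14.62/EI
  relative rotation θ_0 = (136.2 + 14.62)/EI = 150.8/EI
A unit hogging moment at C produces rotation L₁/(3EI) + L₂/(3EI) = 2.733/EI.
Slope continuity at C: θ_0 = M_C·2.733/EI, so M_C = 150.8/2.733 = 55.18 kN·m (hogging).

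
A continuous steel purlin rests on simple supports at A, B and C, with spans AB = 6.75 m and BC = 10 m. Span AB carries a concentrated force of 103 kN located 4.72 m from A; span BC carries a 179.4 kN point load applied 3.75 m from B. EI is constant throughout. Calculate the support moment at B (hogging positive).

M_B = 254 kN·m

Take M_B as the redundant. Released structure: two simple spans AB and BC with a hinge at B.
Rotations at B on the released spans (each span's end-slope, ×1/EI):
  span AB: point load 103 at a = 4.72: Pab(L + a)/(6LEI) = 279.5/EI
  span BC: point load 179.4 at a = 3.75: Pab(L + b)/(6LEI) = 1139/EI
  relative rotation θ_0 = (279.5 + 1139)/EI = 1418/EI
A unit hogging moment at B produces rotation L₁/(3EI) + L₂/(3EI) = 5.583/EI.
Compatibility: M_B·(L₁+L₂)/(3EI) = θ_0, giving M_B = 254 kN·m (hogging).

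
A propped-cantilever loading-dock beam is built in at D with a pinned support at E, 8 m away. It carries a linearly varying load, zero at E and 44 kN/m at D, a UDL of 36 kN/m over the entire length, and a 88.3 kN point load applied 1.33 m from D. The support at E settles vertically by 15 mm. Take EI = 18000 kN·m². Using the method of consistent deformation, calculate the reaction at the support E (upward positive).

Release the roller at E. Primary structure: cantilever fixed at D.
Primary-structure tip deflection at E by superposition:
  triangular load, peak 44 at the fixed end: w₀L⁴/(30EI) = 6007/EI
  UDL 36: wL⁴/(8EI) = 18432/EI
  point load 88.3 at a = 1.33: Pa²(3L − a)/(6EI) = 590.2/EI
  δ_0 = 25030/EI
Tip deflection under a unit load at E: L³/(3EI) = 170.7/EI.
With EI = 18000 kN·m²: δ_0 = 1.3905 m and δ_{EE} = 0.009481 m/kN.
Compatibility — the beam at E must follow the support down by 0.015 m: δ_0 − R_E·δ_{EE} = 0.015, so R_E = (1.3905 − 0.015)/0.009481 = 145.1 kN.

R_E = 145.1 kN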